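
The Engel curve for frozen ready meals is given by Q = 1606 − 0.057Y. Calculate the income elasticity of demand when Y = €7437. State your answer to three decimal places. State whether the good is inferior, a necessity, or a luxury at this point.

-0.359 (inferior good)

At Y = 7437: Q = 1182.091.
dQ/dY = −0.057.
η = (dQ/dY)·(Y/Q) = -0.057 × (7437/1182.091) = -0.359.
Since η < 0, the good is an inferior good.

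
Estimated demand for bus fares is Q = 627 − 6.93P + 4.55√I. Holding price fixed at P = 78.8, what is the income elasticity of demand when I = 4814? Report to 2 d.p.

0.40

At P = 78.8, I = 4814: Q = 396.609.
Holding P constant, ∂Q/∂I = 4.55/(2√I) = 0.032789.
η_I = (∂Q/∂I)·(I/Q) = 0.032789 × (4814/396.609) = 0.40.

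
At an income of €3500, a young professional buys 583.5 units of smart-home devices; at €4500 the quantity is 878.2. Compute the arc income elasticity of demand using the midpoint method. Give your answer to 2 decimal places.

1.61

ΔQ = 878.2 − 583.5 = 294.7; midpoint Q̄ = (583.5 + 878.2)/2 = 730.85.
ΔI = 4500 − 3500 = 1000; midpoint Ī = (3500 + 4500)/2 = 4000.
η = (ΔQ/Q̄) ÷ (ΔI/Ī) = (294.7/730.85) ÷ (1000/4000) = 1.61.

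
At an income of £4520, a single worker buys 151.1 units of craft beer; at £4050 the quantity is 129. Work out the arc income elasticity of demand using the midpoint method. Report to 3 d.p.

ΔQ = 129 − 151.1 = -22.1; midpoint Q̄ = (151.1 + 129)/2 = 140.05.
ΔI = 4050 − 4520 = -470; midpoint Ī = (4520 + 4050)/2 = 4285.
η = (ΔQ/Q̄) ÷ (ΔI/Ī) = (-22.1/140.05) ÷ (-470/4285) = 1.439.

1.439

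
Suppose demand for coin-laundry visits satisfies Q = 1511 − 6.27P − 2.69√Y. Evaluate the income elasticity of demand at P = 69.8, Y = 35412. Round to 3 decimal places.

-0.446

At P = 69.8, Y = 35412: Q = 567.148.
Holding P constant, ∂Q/∂Y = -2.69/(2√Y) = -0.00714738.
η_Y = (∂Q/∂Y)·(Y/Q) = -0.00714738 × (35412/567.148) = -0.446.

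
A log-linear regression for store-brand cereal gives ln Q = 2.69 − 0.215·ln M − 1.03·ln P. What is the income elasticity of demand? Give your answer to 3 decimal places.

In a log-linear demand, the coefficient on ln M is the income elasticity.
So η = -0.215.

-0.215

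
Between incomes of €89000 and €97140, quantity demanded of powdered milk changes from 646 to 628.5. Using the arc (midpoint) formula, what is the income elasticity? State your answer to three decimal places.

-0.314

ΔQ = 628.5 − 646 = -17.5; midpoint Q̄ = (646 + 628.5)/2 = 637.25.
ΔI = 97140 − 89000 = 8140; midpoint Ī = (89000 + 97140)/2 = 93070.
η = (ΔQ/Q̄) ÷ (ΔI/Ī) = (-17.5/637.25) ÷ (8140/93070) = -0.314.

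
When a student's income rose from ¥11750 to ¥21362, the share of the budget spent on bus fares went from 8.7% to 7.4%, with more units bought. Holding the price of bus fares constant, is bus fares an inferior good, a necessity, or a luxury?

Quantity rises but the budget share falls as income rises, so 0 < η < 1.

necessity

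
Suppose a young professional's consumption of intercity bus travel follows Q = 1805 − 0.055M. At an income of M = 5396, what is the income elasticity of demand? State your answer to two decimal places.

-0.20

At M = 5396: Q = 1508.220.
dQ/dM = −0.055.
η = (dQ/dM)·(M/Q) = -0.055 × (5396/1508.220) = -0.20.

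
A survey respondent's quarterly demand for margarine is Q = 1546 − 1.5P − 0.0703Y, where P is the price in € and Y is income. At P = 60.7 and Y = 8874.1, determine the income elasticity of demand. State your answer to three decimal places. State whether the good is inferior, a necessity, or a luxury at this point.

-0.751 (inferior good)

At P = 60.7, Y = 8874.1: Q = 831.101.
Holding P constant, ∂Q/∂Y = −0.0703.
η_Y = (∂Q/∂Y)·(Y/Q) = -0.0703 × (8874.1/831.101) = -0.751.
Since η < 0, this is an inferior good.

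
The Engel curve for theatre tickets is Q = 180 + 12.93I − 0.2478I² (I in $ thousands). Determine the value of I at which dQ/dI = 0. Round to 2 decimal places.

dQ/dI = 12.93 − 0.4956I.
The good is inferior where dQ/dI < 0. Setting dQ/dI = 0 gives I = 12.93 / 0.4956 = 26.09.

26.09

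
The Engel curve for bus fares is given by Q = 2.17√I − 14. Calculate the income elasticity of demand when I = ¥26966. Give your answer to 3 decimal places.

0.520

At I = 26966: Q = 342.343.
dQ/dI = 2.17/(2√I) = 0.00660726 at this income.
η = (dQ/dI)·(I/Q) = 0.00660726 × (26966/342.343) = 0.520.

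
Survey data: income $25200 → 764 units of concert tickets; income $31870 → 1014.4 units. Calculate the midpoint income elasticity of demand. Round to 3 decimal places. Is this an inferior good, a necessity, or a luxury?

ΔQ = 1014.4 − 764 = 250.4; midpoint Q̄ = (764 + 1014.4)/2 = 889.2.
ΔI = 31870 − 25200 = 6670; midpoint Ī = (25200 + 31870)/2 = 28535.
η = (ΔQ/Q̄) ÷ (ΔI/Ī) = (250.4/889.2) ÷ (6670/28535) = 1.205.
η > 1 ⇒ luxury.

1.205 (luxury)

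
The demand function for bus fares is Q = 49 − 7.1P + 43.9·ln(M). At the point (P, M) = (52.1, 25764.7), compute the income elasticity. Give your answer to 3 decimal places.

At P = 52.1, M = 25764.7: Q = 124.972.
Holding P constant, ∂Q/∂M = 43.9/M = 0.00170388.
η_M = (∂Q/∂M)·(M/Q) = 0.00170388 × (25764.7/124.972) = 0.351.

0.351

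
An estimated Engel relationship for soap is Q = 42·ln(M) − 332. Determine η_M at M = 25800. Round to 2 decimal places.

0.44

At M = 25800: Q = 94.641.
dQ/dM = 42/M = 0.00162791 at this income.
η = (dQ/dM)·(M/Q) = 0.00162791 × (25800/94.641) = 0.44.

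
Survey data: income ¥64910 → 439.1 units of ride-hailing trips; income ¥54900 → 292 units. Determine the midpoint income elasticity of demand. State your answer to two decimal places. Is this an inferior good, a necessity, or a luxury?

2.41 (luxury)

ΔQ = 292 − 439.1 = -147.1; midpoint Q̄ = (439.1 + 292)/2 = 365.55.
ΔI = 54900 − 64910 = -10010; midpoint Ī = (64910 + 54900)/2 = 59905.
η = (ΔQ/Q̄) ÷ (ΔI/Ī) = (-147.1/365.55) ÷ (-10010/59905) = 2.41.
η > 1 ⇒ luxury.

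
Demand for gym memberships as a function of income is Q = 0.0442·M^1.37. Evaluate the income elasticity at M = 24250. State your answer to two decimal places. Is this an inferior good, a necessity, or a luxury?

1.37 (luxury)

For Q = A·M^β the income elasticity is constant and equal to β.
Here β = 1.37, so η = 1.37.
Since η > 1, the good is a luxury.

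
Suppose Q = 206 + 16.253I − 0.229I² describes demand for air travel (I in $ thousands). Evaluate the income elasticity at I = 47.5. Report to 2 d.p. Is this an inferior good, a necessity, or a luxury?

-0.57 (inferior good)

At I = 47.5: Q = 461.3362.
dQ/dI = 16.253 − 0.458I = -5.50200.
η = (dQ/dI)·(I/Q) = -5.50200 × (47.5/461.3362) = -0.57.
η < 0 ⇒ inferior good.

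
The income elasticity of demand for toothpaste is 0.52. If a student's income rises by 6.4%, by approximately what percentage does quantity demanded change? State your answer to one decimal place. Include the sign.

3.3%

%ΔQ ≈ η × %ΔI = 0.52 × 6.4% = 3.3%.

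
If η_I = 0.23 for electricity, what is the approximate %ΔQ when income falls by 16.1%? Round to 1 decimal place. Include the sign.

%ΔQ ≈ η × %ΔI = 0.23 × (-16.1%) = -3.7%.

-3.7%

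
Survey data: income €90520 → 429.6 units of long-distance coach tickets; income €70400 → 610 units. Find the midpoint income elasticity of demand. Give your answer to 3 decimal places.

ΔQ = 610 − 429.6 = 180.4; midpoint Q̄ = (429.6 + 610)/2 = 519.8.
ΔI = 70400 − 90520 = -20120; midpoint Ī = (90520 + 70400)/2 = 80460.
η = (ΔQ/Q̄) ÷ (ΔI/Ī) = (180.4/519.8) ÷ (-20120/80460) = -1.388.

-1.388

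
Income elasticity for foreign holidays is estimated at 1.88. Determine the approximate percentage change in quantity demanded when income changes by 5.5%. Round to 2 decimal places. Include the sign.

%ΔQ ≈ η × %ΔI = 1.88 × 5.5% = 10.34%.

10.34%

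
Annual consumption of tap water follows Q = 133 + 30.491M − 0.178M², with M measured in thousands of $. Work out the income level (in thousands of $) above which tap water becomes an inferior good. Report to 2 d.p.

dQ/dM = 30.491 − 0.356M.
The good is inferior where dQ/dM < 0. Setting dQ/dM = 0 gives M = 30.491 / 0.356 = 85.65.

85.65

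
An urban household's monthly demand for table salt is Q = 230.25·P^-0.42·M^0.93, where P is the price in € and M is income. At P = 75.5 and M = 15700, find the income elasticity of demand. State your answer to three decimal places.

0.930

For a multiplicative demand Q = A·P^α·M^β, the income elasticity is β everywhere.
Here β = 0.93, so η = 0.930.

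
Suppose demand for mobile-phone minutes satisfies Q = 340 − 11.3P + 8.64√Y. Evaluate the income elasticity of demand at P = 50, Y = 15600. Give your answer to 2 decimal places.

0.63

At P = 50, Y = 15600: Q = 854.136.
Holding P constant, ∂Q/∂Y = 8.64/(2√Y) = 0.0345877.
η_Y = (∂Q/∂Y)·(Y/Q) = 0.0345877 × (15600/854.136) = 0.63.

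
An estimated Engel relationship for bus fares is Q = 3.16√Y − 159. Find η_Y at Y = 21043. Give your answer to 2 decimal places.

0.77

At Y = 21043: Q = 299.396.
dQ/dY = 3.16/(2√Y) = 0.0108919 at this income.
η = (dQ/dY)·(Y/Q) = 0.0108919 × (21043/299.396) = 0.77.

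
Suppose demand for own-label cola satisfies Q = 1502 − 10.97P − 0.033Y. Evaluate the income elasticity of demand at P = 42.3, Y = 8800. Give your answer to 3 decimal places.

At P = 42.3, Y = 8800: Q = 747.569.
Holding P constant, ∂Q/∂Y = −0.033.
η_Y = (∂Q/∂Y)·(Y/Q) = -0.033 × (8800/747.569) = -0.388.

-0.388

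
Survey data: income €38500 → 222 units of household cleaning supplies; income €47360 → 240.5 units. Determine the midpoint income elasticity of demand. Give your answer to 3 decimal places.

ΔQ = 240.5 − 222 = 18.5; midpoint Q̄ = (222 + 240.5)/2 = 231.25.
ΔI = 47360 − 38500 = 8860; midpoint Ī = (38500 + 47360)/2 = 42930.
η = (ΔQ/Q̄) ÷ (ΔI/Ī) = (18.5/231.25) ÷ (8860/42930) = 0.388.

0.388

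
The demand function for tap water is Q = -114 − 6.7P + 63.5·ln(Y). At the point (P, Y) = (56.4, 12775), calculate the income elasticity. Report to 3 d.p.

At P = 56.4, Y = 12775: Q = 108.528.
Holding P constant, ∂Q/∂Y = 63.5/Y = 0.00497065.
η_Y = (∂Q/∂Y)·(Y/Q) = 0.00497065 × (12775/108.528) = 0.585.

0.585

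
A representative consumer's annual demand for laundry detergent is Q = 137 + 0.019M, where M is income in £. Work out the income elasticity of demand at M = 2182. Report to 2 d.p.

At M = 2182: Q = 178.458.
dQ/dM = 0.019.
η = (dQ/dM)·(M/Q) = 0.019 × (2182/178.458) = 0.23.

0.23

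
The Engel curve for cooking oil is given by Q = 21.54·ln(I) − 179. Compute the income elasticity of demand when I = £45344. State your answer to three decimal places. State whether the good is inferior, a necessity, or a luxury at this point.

At I = 45344: Q = 51.953.
dQ/dI = 21.54/I = 0.000475035 at this income.
η = (dQ/dI)·(I/Q) = 0.000475035 × (45344/51.953) = 0.415.
Since 0 < η < 1, the good is a necessity.

0.415 (necessity)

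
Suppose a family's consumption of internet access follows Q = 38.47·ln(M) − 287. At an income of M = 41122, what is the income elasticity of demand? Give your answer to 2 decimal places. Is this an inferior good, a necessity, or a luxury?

At M = 41122: Q = 121.717.
dQ/dM = 38.47/M = 0.000935509 at this income.
η = (dQ/dM)·(M/Q) = 0.000935509 × (41122/121.717) = 0.32.
Since 0 < η < 1, the good is a necessity.

0.32 (necessity)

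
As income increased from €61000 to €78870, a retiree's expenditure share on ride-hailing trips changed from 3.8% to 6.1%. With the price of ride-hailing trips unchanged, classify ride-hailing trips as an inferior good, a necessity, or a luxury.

The budget share rises as income rises, so η > 1.

luxury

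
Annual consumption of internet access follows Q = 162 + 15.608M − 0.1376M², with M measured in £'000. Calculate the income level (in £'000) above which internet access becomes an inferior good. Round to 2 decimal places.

56.72

dQ/dM = 15.608 − 0.2752M.
The good is inferior where dQ/dM < 0. Setting dQ/dM = 0 gives M = 15.608 / 0.2752 = 56.72.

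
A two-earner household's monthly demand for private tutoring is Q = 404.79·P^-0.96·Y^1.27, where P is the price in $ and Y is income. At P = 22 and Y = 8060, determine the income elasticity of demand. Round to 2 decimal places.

For a multiplicative demand Q = A·P^α·Y^β, the income elasticity is β everywhere.
Here β = 1.27, so η = 1.27.

1.27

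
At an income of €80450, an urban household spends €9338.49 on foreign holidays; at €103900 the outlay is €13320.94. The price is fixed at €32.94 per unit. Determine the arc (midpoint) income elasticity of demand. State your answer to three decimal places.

With a constant price, Q₁ = 9338.49/32.94 = 283.500 and Q₂ = 13320.94/32.94 = 404.400 (equivalently, work directly with expenditure since P cancels).
Midpoint %ΔQ = (13320.94 − 9338.49)/11329.72 = 0.35150; midpoint %ΔI = (103900 − 80450)/92175 = 0.25441.
η = 0.35150 / 0.25441 = 1.382.

1.382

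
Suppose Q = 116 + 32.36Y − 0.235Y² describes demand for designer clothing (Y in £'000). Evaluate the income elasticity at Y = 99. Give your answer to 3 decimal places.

At Y = 99: Q = 1016.4050.
dQ/dY = 32.36 − 0.47Y = -14.17000.
η = (dQ/dY)·(Y/Q) = -14.17000 × (99/1016.4050) = -1.380.

-1.380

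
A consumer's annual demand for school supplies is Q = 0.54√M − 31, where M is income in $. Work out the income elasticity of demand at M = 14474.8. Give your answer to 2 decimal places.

At M = 14474.8: Q = 33.968.
dQ/dM = 0.54/(2√M) = 0.00224418 at this income.
η = (dQ/dM)·(M/Q) = 0.00224418 × (14474.8/33.968) = 0.96.

0.96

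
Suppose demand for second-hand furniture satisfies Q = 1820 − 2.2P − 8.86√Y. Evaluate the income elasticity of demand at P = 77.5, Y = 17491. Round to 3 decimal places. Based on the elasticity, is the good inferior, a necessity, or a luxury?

-1.226 (inferior good)

At P = 77.5, Y = 17491: Q = 477.734.
Holding P constant, ∂Q/∂Y = -8.86/(2√Y) = -0.0334963.
η_Y = (∂Q/∂Y)·(Y/Q) = -0.0334963 × (17491/477.734) = -1.226.
Since η < 0, this is an inferior good.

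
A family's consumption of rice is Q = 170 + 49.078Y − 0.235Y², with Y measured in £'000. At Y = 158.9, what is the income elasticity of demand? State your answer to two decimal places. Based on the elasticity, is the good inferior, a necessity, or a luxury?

At Y = 158.9: Q = 2034.9299.
dQ/dY = 49.078 − 0.47Y = -25.60500.
η = (dQ/dY)·(Y/Q) = -25.60500 × (158.9/2034.9299) = -2.00.
η < 0 ⇒ inferior good.

-2.00 (inferior good)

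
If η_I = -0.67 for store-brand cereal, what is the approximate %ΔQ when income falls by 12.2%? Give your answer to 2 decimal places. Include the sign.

8.17%

%ΔQ ≈ η × %ΔI = -0.67 × (-12.2%) = 8.17%.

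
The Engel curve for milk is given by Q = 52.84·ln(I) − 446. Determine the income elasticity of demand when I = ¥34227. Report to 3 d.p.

At I = 34227: Q = 105.690.
dQ/dI = 52.84/I = 0.00154381 at this income.
η = (dQ/dI)·(I/Q) = 0.00154381 × (34227/105.690) = 0.500.

0.500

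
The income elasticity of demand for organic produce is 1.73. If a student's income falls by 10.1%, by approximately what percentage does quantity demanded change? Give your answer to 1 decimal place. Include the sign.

%ΔQ ≈ η × %ΔI = 1.73 × (-10.1%) = -17.5%.

-17.5%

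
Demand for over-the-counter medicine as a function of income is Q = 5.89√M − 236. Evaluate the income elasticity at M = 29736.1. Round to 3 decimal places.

0.651

At M = 29736.1: Q = 779.681.
dQ/dM = 5.89/(2√M) = 0.0170782 at this income.
η = (dQ/dM)·(M/Q) = 0.0170782 × (29736.1/779.681) = 0.651.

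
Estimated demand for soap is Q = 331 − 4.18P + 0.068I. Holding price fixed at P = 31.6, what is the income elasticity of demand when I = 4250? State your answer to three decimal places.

0.592

At P = 31.6, I = 4250: Q = 487.912.
Holding P constant, ∂Q/∂I = 0.068.
η_I = (∂Q/∂I)·(I/Q) = 0.068 × (4250/487.912) = 0.592.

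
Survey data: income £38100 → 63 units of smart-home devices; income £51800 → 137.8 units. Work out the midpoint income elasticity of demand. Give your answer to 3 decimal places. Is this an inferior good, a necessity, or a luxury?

2.444 (luxury)

ΔQ = 137.8 − 63 = 74.8; midpoint Q̄ = (63 + 137.8)/2 = 100.4.
ΔI = 51800 − 38100 = 13700; midpoint Ī = (38100 + 51800)/2 = 44950.
η = (ΔQ/Q̄) ÷ (ΔI/Ī) = (74.8/100.4) ÷ (13700/44950) = 2.444.
η > 1 ⇒ luxury.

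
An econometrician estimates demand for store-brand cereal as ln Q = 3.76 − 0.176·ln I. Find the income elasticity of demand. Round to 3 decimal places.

-0.176

In a log-linear demand, the coefficient on ln I is the income elasticity.
So η = -0.176.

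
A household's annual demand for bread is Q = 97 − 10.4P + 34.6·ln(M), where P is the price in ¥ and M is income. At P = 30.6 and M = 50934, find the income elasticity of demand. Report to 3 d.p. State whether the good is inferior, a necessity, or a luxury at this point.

At P = 30.6, M = 50934: Q = 153.765.
Holding P constant, ∂Q/∂M = 34.6/M = 0.00067931.
η_M = (∂Q/∂M)·(M/Q) = 0.00067931 × (50934/153.765) = 0.225.
Since 0 < η < 1, this is a necessity.

0.225 (necessity)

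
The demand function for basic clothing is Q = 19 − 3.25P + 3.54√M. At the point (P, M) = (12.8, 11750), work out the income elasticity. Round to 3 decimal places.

0.531

At P = 12.8, M = 11750: Q = 361.127.
Holding P constant, ∂Q/∂M = 3.54/(2√M) = 0.0163288.
η_M = (∂Q/∂M)·(M/Q) = 0.0163288 × (11750/361.127) = 0.531.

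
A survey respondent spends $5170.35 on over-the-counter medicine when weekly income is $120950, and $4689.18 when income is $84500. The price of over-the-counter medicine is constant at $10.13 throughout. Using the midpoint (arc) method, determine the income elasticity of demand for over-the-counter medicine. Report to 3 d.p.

With a constant price, Q₁ = 5170.35/10.13 = 510.400 and Q₂ = 4689.18/10.13 = 462.900 (equivalently, work directly with expenditure since P cancels).
Midpoint %ΔQ = (4689.18 − 5170.35)/4929.77 = -0.09761; midpoint %ΔI = (84500 − 120950)/102725 = -0.35483.
η = -0.09761 / -0.35483 = 0.275.

0.275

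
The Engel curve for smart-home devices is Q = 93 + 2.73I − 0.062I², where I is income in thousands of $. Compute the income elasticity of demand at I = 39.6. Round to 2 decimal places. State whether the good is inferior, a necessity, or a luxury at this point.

-0.83 (inferior good)

At I = 39.6: Q = 103.8821.
dQ/dI = 2.73 − 0.124I = -2.18040.
η = (dQ/dI)·(I/Q) = -2.18040 × (39.6/103.8821) = -0.83.
η < 0 ⇒ inferior good.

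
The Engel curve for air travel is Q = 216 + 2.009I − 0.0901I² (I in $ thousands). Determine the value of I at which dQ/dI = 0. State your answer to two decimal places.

dQ/dI = 2.009 − 0.1802I.
The good is inferior where dQ/dI < 0. Setting dQ/dI = 0 gives I = 2.009 / 0.1802 = 11.15.

11.15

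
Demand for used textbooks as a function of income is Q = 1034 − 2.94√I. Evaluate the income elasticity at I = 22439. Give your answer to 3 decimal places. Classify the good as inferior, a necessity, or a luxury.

At I = 22439: Q = 593.598.
dQ/dI = -2.94/(2√I) = -0.00981331 at this income.
η = (dQ/dI)·(I/Q) = -0.00981331 × (22439/593.598) = -0.371.
Since η < 0, the good is an inferior good.

-0.371 (inferior good)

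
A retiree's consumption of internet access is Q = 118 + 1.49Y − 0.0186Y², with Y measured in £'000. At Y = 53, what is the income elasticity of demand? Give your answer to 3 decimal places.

At Y = 53: Q = 144.7226.
dQ/dY = 1.49 − 0.0372Y = -0.48160.
η = (dQ/dY)·(Y/Q) = -0.48160 × (53/144.7226) = -0.176.

-0.176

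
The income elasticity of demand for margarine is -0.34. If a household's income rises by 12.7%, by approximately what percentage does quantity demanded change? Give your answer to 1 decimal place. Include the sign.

%ΔQ ≈ η × %ΔI = -0.34 × 12.7% = -4.3%.

-4.3%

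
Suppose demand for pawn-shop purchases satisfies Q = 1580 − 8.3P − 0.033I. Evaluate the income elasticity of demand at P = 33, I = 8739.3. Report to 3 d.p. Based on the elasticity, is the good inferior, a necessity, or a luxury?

At P = 33, I = 8739.3: Q = 1017.703.
Holding P constant, ∂Q/∂I = −0.033.
η_I = (∂Q/∂I)·(I/Q) = -0.033 × (8739.3/1017.703) = -0.283.
Since η < 0, this is an inferior good.

-0.283 (inferior good)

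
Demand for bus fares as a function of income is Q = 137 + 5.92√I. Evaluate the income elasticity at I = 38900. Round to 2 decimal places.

0.45

At I = 38900: Q = 1304.607.
dQ/dI = 5.92/(2√I) = 0.0150078 at this income.
η = (dQ/dI)·(I/Q) = 0.0150078 × (38900/1304.607) = 0.45.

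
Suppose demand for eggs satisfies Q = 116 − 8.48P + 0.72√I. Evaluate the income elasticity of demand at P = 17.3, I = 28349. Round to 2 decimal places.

At P = 17.3, I = 28349: Q = 90.524.
Holding P constant, ∂Q/∂I = 0.72/(2√I) = 0.00213813.
η_I = (∂Q/∂I)·(I/Q) = 0.00213813 × (28349/90.524) = 0.67.

0.67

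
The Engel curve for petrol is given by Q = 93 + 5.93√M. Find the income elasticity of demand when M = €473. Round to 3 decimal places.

At M = 473: Q = 221.969.
dQ/dM = 5.93/(2√M) = 0.136331 at this income.
η = (dQ/dM)·(M/Q) = 0.136331 × (473/221.969) = 0.291.

0.291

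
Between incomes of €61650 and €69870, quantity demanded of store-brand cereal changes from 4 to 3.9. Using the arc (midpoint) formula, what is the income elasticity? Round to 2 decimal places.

ΔQ = 3.9 − 4 = -0.1; midpoint Q̄ = (4 + 3.9)/2 = 3.95.
ΔI = 69870 − 61650 = 8220; midpoint Ī = (61650 + 69870)/2 = 65760.
η = (ΔQ/Q̄) ÷ (ΔI/Ī) = (-0.1/3.95) ÷ (8220/65760) = -0.20.

-0.20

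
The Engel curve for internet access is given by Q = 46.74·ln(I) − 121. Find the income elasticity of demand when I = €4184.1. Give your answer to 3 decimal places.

At I = 4184.1: Q = 268.767.
dQ/dI = 46.74/I = 0.0111709 at this income.
η = (dQ/dI)·(I/Q) = 0.0111709 × (4184.1/268.767) = 0.174.

0.174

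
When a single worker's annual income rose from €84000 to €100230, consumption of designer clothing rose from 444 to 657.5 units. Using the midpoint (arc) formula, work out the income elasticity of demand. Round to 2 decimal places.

2.20

ΔQ = 657.5 − 444 = 213.5; midpoint Q̄ = (444 + 657.5)/2 = 550.75.
ΔI = 100230 − 84000 = 16230; midpoint Ī = (84000 + 100230)/2 = 92115.
η = (ΔQ/Q̄) ÷ (ΔI/Ī) = (213.5/550.75) ÷ (16230/92115) = 2.20.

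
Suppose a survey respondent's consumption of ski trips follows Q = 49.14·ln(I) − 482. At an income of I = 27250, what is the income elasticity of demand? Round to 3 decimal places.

At I = 27250: Q = 19.857.
dQ/dI = 49.14/I = 0.0018033 at this income.
η = (dQ/dI)·(I/Q) = 0.0018033 × (27250/19.857) = 2.475.

2.475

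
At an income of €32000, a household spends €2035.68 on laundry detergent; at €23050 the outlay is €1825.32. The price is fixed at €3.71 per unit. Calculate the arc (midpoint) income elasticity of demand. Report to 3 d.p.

0.335

With a constant price, Q₁ = 2035.68/3.71 = 548.701 and Q₂ = 1825.32/3.71 = 492.000 (equivalently, work directly with expenditure since P cancels).
Midpoint %ΔQ = (1825.32 − 2035.68)/1930.50 = -0.10897; midpoint %ΔI = (23050 − 32000)/27525 = -0.32516.
η = -0.10897 / -0.32516 = 0.335.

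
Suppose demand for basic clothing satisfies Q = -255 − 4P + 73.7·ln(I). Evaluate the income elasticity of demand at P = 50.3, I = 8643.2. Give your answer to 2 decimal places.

At P = 50.3, I = 8643.2: Q = 211.856.
Holding P constant, ∂Q/∂I = 73.7/I = 0.00852693.
η_I = (∂Q/∂I)·(I/Q) = 0.00852693 × (8643.2/211.856) = 0.35.

0.35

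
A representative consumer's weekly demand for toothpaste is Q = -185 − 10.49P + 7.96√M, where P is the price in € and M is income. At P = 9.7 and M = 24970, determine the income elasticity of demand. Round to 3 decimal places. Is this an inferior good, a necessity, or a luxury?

0.648 (necessity)

At P = 9.7, M = 24970: Q = 971.078.
Holding P constant, ∂Q/∂M = 7.96/(2√M) = 0.0251868.
η_M = (∂Q/∂M)·(M/Q) = 0.0251868 × (24970/971.078) = 0.648.
Since 0 < η < 1, this is a necessity.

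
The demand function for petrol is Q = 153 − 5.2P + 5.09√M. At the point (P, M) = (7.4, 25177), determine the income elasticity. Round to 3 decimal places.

At P = 7.4, M = 25177: Q = 922.164.
Holding P constant, ∂Q/∂M = 5.09/(2√M) = 0.0160393.
η_M = (∂Q/∂M)·(M/Q) = 0.0160393 × (25177/922.164) = 0.438.

0.438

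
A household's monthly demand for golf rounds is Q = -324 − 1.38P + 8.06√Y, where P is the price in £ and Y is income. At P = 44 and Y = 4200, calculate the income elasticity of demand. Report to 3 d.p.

1.898

At P = 44, Y = 4200: Q = 137.628.
Holding P constant, ∂Q/∂Y = 8.06/(2√Y) = 0.0621843.
η_Y = (∂Q/∂Y)·(Y/Q) = 0.0621843 × (4200/137.628) = 1.898.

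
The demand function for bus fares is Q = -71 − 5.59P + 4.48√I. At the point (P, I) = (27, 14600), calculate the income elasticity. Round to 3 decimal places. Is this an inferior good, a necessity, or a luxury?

At P = 27, I = 14600: Q = 319.390.
Holding P constant, ∂Q/∂I = 4.48/(2√I) = 0.0185384.
η_I = (∂Q/∂I)·(I/Q) = 0.0185384 × (14600/319.390) = 0.847.
Since 0 < η < 1, this is a necessity.

0.847 (necessity)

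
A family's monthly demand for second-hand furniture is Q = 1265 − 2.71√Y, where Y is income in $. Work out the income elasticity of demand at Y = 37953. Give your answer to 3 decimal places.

-0.358

At Y = 37953: Q = 737.051.
dQ/dY = -2.71/(2√Y) = -0.00695531 at this income.
η = (dQ/dY)·(Y/Q) = -0.00695531 × (37953/737.051) = -0.358.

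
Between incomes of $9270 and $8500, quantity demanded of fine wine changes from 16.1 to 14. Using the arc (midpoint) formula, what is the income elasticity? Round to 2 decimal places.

ΔQ = 14 − 16.1 = -2.1; midpoint Q̄ = (16.1 + 14)/2 = 15.05.
ΔI = 8500 − 9270 = -770; midpoint Ī = (9270 + 8500)/2 = 8885.
η = (ΔQ/Q̄) ÷ (ΔI/Ī) = (-2.1/15.05) ÷ (-770/8885) = 1.61.

1.61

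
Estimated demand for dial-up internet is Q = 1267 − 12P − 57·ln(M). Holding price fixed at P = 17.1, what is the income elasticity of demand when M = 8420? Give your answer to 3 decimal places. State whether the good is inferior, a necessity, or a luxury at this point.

-0.104 (inferior good)

At P = 17.1, M = 8420: Q = 546.613.
Holding P constant, ∂Q/∂M = -57/M = -0.0067696.
η_M = (∂Q/∂M)·(M/Q) = -0.0067696 × (8420/546.613) = -0.104.
Since η < 0, this is an inferior good.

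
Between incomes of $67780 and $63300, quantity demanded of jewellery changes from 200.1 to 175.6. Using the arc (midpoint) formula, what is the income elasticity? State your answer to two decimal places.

ΔQ = 175.6 − 200.1 = -24.5; midpoint Q̄ = (200.1 + 175.6)/2 = 187.85.
ΔI = 63300 − 67780 = -4480; midpoint Ī = (67780 + 63300)/2 = 65540.
η = (ΔQ/Q̄) ÷ (ΔI/Ī) = (-24.5/187.85) ÷ (-4480/65540) = 1.91.

1.91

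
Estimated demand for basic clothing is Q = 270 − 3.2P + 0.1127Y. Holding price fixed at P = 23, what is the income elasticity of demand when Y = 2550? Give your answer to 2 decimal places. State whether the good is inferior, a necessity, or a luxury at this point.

At P = 23, Y = 2550: Q = 483.785.
Holding P constant, ∂Q/∂Y = 0.1127.
η_Y = (∂Q/∂Y)·(Y/Q) = 0.1127 × (2550/483.785) = 0.59.
Since 0 < η < 1, this is a necessity.

0.59 (necessity)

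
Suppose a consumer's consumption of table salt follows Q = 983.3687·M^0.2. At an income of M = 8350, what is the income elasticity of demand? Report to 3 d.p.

For Q = A·M^β the income elasticity is constant and equal to β.
Here β = 0.2, so η = 0.200.

0.200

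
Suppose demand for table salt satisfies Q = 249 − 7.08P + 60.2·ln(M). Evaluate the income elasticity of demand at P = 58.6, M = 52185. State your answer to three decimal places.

At P = 58.6, M = 52185: Q = 488.038.
Holding P constant, ∂Q/∂M = 60.2/M = 0.00115359.
η_M = (∂Q/∂M)·(M/Q) = 0.00115359 × (52185/488.038) = 0.123.

0.123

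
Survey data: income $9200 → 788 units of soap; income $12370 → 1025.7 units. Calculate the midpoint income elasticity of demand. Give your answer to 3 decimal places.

ΔQ = 1025.7 − 788 = 237.7; midpoint Q̄ = (788 + 1025.7)/2 = 906.85.
ΔI = 12370 − 9200 = 3170; midpoint Ī = (9200 + 12370)/2 = 10785.
η = (ΔQ/Q̄) ÷ (ΔI/Ī) = (237.7/906.85) ÷ (3170/10785) = 0.892.

0.892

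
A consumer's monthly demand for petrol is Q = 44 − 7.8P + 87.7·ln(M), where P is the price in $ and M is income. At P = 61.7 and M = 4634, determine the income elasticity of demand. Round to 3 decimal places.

0.289

At P = 61.7, M = 4634: Q = 303.031.
Holding P constant, ∂Q/∂M = 87.7/M = 0.0189253.
η_M = (∂Q/∂M)·(M/Q) = 0.0189253 × (4634/303.031) = 0.289.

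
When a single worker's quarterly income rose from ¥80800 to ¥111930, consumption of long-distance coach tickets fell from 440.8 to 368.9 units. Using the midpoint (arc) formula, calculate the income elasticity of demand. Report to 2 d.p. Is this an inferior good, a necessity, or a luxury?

-0.55 (inferior good)

ΔQ = 368.9 − 440.8 = -71.9; midpoint Q̄ = (440.8 + 368.9)/2 = 404.85.
ΔI = 111930 − 80800 = 31130; midpoint Ī = (80800 + 111930)/2 = 96365.
η = (ΔQ/Q̄) ÷ (ΔI/Ī) = (-71.9/404.85) ÷ (31130/96365) = -0.55.
η < 0 ⇒ inferior good.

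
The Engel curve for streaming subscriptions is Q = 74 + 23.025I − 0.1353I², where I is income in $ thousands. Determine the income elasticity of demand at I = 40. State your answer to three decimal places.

At I = 40: Q = 778.5200.
dQ/dI = 23.025 − 0.2706I = 12.20100.
η = (dQ/dI)·(I/Q) = 12.20100 × (40/778.5200) = 0.627.

0.627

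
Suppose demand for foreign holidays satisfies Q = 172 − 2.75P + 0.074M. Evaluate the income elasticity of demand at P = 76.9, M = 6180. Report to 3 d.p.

1.094

At P = 76.9, M = 6180: Q = 417.845.
Holding P constant, ∂Q/∂M = 0.074.
η_M = (∂Q/∂M)·(M/Q) = 0.074 × (6180/417.845) = 1.094.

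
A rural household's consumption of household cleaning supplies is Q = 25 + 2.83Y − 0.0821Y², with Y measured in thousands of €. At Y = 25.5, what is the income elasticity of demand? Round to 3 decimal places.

At Y = 25.5: Q = 43.7795.
dQ/dY = 2.83 − 0.1642Y = -1.35710.
η = (dQ/dY)·(Y/Q) = -1.35710 × (25.5/43.7795) = -0.790.

-0.790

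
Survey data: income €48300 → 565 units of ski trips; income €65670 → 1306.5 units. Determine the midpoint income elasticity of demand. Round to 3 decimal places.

ΔQ = 1306.5 − 565 = 741.5; midpoint Q̄ = (565 + 1306.5)/2 = 935.75.
ΔI = 65670 − 48300 = 17370; midpoint Ī = (48300 + 65670)/2 = 56985.
η = (ΔQ/Q̄) ÷ (ΔI/Ī) = (741.5/935.75) ÷ (17370/56985) = 2.600.

2.600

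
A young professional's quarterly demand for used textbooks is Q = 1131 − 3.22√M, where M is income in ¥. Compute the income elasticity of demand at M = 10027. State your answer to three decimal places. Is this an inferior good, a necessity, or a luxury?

-0.199 (inferior good)

At M = 10027: Q = 808.566.
dQ/dM = -3.22/(2√M) = -0.0160783 at this income.
η = (dQ/dM)·(M/Q) = -0.0160783 × (10027/808.566) = -0.199.
Since η < 0, the good is an inferior good.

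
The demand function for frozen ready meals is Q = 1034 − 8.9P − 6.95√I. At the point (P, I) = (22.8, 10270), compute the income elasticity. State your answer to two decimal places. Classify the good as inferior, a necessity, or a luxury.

At P = 22.8, I = 10270: Q = 126.760.
Holding P constant, ∂Q/∂I = -6.95/(2√I) = -0.0342902.
η_I = (∂Q/∂I)·(I/Q) = -0.0342902 × (10270/126.760) = -2.78.
Since η < 0, this is an inferior good.

-2.78 (inferior good)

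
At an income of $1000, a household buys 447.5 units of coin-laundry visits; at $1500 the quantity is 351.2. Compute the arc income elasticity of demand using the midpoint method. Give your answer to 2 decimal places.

ΔQ = 351.2 − 447.5 = -96.3; midpoint Q̄ = (447.5 + 351.2)/2 = 399.35.
ΔI = 1500 − 1000 = 500; midpoint Ī = (1000 + 1500)/2 = 1250.
η = (ΔQ/Q̄) ÷ (ΔI/Ī) = (-96.3/399.35) ÷ (500/1250) = -0.60.

-0.60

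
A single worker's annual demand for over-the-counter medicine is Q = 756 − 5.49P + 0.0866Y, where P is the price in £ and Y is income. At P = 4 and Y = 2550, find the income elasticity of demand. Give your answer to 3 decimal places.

At P = 4, Y = 2550: Q = 954.870.
Holding P constant, ∂Q/∂Y = 0.0866.
η_Y = (∂Q/∂Y)·(Y/Q) = 0.0866 × (2550/954.870) = 0.231.

0.231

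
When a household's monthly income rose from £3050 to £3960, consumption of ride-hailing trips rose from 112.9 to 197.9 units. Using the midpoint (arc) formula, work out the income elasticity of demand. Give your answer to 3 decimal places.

ΔQ = 197.9 − 112.9 = 85; midpoint Q̄ = (112.9 + 197.9)/2 = 155.4.
ΔI = 3960 − 3050 = 910; midpoint Ī = (3050 + 3960)/2 = 3505.
η = (ΔQ/Q̄) ÷ (ΔI/Ī) = (85/155.4) ÷ (910/3505) = 2.107.

2.107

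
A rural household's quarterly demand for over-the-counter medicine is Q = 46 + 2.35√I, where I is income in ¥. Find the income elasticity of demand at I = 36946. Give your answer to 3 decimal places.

0.454

At I = 36946: Q = 497.702.
dQ/dI = 2.35/(2√I) = 0.006113 at this income.
η = (dQ/dI)·(I/Q) = 0.006113 × (36946/497.702) = 0.454.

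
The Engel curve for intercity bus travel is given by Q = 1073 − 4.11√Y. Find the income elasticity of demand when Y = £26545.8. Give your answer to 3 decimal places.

-0.830

At Y = 26545.8: Q = 403.363.
dQ/dY = -4.11/(2√Y) = -0.0126129 at this income.
η = (dQ/dY)·(Y/Q) = -0.0126129 × (26545.8/403.363) = -0.830.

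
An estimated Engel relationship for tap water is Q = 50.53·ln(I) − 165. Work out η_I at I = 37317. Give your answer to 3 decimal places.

At I = 37317: Q = 366.940.
dQ/dI = 50.53/I = 0.00135407 at this income.
η = (dQ/dI)·(I/Q) = 0.00135407 × (37317/366.940) = 0.138.

0.138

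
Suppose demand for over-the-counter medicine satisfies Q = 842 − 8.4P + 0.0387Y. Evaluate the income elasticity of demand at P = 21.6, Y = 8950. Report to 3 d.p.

At P = 21.6, Y = 8950: Q = 1006.925.
Holding P constant, ∂Q/∂Y = 0.0387.
η_Y = (∂Q/∂Y)·(Y/Q) = 0.0387 × (8950/1006.925) = 0.344.

0.344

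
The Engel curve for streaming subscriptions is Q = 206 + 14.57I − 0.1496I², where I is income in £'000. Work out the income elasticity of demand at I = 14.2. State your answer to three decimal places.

At I = 14.2: Q = 382.7287.
dQ/dI = 14.57 − 0.2992I = 10.32136.
η = (dQ/dI)·(I/Q) = 10.32136 × (14.2/382.7287) = 0.383.

0.383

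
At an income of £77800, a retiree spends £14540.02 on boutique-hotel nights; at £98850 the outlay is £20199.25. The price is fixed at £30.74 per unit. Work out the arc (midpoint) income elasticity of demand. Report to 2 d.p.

With a constant price, Q₁ = 14540.02/30.74 = 473.000 and Q₂ = 20199.25/30.74 = 657.100 (equivalently, work directly with expenditure since P cancels).
Midpoint %ΔQ = (20199.25 − 14540.02)/17369.64 = 0.32581; midpoint %ΔI = (98850 − 77800)/88325 = 0.23832.
η = 0.32581 / 0.23832 = 1.37.

1.37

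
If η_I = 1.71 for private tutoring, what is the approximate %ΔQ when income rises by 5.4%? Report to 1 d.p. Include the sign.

%ΔQ ≈ η × %ΔI = 1.71 × 5.4% = 9.2%.

9.2%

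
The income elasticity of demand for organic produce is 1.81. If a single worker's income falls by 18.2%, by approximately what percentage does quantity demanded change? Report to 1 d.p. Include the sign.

%ΔQ ≈ η × %ΔI = 1.81 × (-18.2%) = -32.9%.

-32.9%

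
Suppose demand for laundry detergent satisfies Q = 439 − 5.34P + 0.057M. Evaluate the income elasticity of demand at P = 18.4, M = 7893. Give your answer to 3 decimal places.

0.569

At P = 18.4, M = 7893: Q = 790.645.
Holding P constant, ∂Q/∂M = 0.057.
η_M = (∂Q/∂M)·(M/Q) = 0.057 × (7893/790.645) = 0.569.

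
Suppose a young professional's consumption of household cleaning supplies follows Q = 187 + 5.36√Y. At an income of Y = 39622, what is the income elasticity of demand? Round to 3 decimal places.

0.425

At Y = 39622: Q = 1253.923.
dQ/dY = 5.36/(2√Y) = 0.0134638 at this income.
η = (dQ/dY)·(Y/Q) = 0.0134638 × (39622/1253.923) = 0.425.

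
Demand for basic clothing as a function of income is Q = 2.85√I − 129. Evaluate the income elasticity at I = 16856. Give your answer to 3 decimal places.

0.768

At I = 16856: Q = 241.017.
dQ/dI = 2.85/(2√I) = 0.0109758 at this income.
η = (dQ/dI)·(I/Q) = 0.0109758 × (16856/241.017) = 0.768.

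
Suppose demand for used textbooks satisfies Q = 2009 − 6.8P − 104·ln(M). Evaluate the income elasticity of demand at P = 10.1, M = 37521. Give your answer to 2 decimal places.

At P = 10.1, M = 37521: Q = 844.924.
Holding P constant, ∂Q/∂M = -104/M = -0.00277178.
η_M = (∂Q/∂M)·(M/Q) = -0.00277178 × (37521/844.924) = -0.12.

-0.12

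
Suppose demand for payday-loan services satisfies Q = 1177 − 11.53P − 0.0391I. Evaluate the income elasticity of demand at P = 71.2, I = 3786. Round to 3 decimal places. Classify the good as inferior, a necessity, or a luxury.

-0.712 (inferior good)

At P = 71.2, I = 3786: Q = 208.031.
Holding P constant, ∂Q/∂I = −0.0391.
η_I = (∂Q/∂I)·(I/Q) = -0.0391 × (3786/208.031) = -0.712.
Since η < 0, this is an inferior good.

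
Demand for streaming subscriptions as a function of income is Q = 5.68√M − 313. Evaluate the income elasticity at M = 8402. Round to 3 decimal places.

1.254

At M = 8402: Q = 207.643.
dQ/dM = 5.68/(2√M) = 0.0309833 at this income.
η = (dQ/dM)·(M/Q) = 0.0309833 × (8402/207.643) = 1.254.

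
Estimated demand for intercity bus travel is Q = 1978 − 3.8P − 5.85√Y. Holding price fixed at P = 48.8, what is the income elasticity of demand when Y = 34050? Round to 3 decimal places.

At P = 48.8, Y = 34050: Q = 713.080.
Holding P constant, ∂Q/∂Y = -5.85/(2√Y) = -0.0158514.
η_Y = (∂Q/∂Y)·(Y/Q) = -0.0158514 × (34050/713.080) = -0.757.

-0.757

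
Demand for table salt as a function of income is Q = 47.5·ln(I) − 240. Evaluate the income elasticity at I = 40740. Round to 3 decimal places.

At I = 40740: Q = 264.211.
dQ/dI = 47.5/I = 0.00116593 at this income.
η = (dQ/dI)·(I/Q) = 0.00116593 × (40740/264.211) = 0.180.

0.180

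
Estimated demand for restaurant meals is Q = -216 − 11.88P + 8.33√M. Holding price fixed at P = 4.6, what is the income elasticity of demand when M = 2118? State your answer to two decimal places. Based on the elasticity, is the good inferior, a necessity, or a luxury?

1.70 (luxury)

At P = 4.6, M = 2118: Q = 112.713.
Holding P constant, ∂Q/∂M = 8.33/(2√M) = 0.0905007.
η_M = (∂Q/∂M)·(M/Q) = 0.0905007 × (2118/112.713) = 1.70.
Since η > 1, this is a luxury.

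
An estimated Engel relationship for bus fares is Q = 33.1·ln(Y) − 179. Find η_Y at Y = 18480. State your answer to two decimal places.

0.23

At Y = 18480: Q = 146.189.
dQ/dY = 33.1/Y = 0.00179113 at this income.
η = (dQ/dY)·(Y/Q) = 0.00179113 × (18480/146.189) = 0.23.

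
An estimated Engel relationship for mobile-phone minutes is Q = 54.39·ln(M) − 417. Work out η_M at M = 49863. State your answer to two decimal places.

At M = 49863: Q = 171.339.
dQ/dM = 54.39/M = 0.00109079 at this income.
η = (dQ/dM)·(M/Q) = 0.00109079 × (49863/171.339) = 0.32.

0.32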